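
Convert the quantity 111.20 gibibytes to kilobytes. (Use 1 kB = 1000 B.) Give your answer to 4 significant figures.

1 gibibyte = 1.07374e+6 kB.
So 111.20 × 1.07374e+6 ≈ 1.194e+8 kB.

1.194e+8 kilobytes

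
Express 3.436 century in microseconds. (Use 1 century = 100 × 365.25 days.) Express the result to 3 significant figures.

1 century = 3.15576 × 10^15 μs.
Thus 3.436 × 3.15576 × 10^15 ≈ 1.08 × 10^16 μs.

1.08 × 10^16 μs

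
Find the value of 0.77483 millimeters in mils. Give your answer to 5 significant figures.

30.505 mils

1 mm = 39.3701 mil.
0.77483 × 39.3701 ≈ 30.505 mil.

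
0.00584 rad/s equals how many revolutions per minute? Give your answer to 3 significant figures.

1 rad/s = 9.54930 rpm.
Then 0.00584 × 9.54930 ≈ 0.0558 rpm.

0.0558 revolutions per minute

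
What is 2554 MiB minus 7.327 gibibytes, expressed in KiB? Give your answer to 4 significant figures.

2554 MiB = 2.61530 × 10^6 KiB and 7.327 GiB = 7.68292 × 10^6 KiB.
2.61530 × 10^6 − 7.68292 × 10^6 ≈ -5.068 × 10^6 KiB.

-5.068 × 10^6 kibibytes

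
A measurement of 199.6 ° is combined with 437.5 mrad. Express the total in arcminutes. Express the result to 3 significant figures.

13500 arcmin

199.6 ° = 11976.0 arcmin and 437.5 mrad = 1504.01 arcmin.
11976.0 + 1504.01 ≈ 13500 arcmin.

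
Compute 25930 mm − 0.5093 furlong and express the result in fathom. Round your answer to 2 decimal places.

25930 mm = 14.1787 fathom and 0.5093 furlong = 56.0230 fathom.
14.1787 − 56.0230 ≈ -41.84 fathom.

-41.84 fathom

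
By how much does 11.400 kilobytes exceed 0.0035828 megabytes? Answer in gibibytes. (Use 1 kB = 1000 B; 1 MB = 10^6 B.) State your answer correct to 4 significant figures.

11.400 kB = 1.06171e-5 GiB and 0.0035828 MB = 3.33674e-6 GiB.
1.06171e-5 − 3.33674e-6 ≈ 7.280e-6 GiB.

7.280e-6 gibibytes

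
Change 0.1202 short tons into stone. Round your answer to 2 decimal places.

17.17 st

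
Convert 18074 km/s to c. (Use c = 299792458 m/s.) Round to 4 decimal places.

0.0603 times the speed of light

1 kilometer per second = 3.33564 × 10^-6 c.
Then 18074 × 3.33564 × 10^-6 ≈ 0.0603 c.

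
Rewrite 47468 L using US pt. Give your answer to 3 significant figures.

100000 US pt

1 liter = 2.11338 US pt.
Then 47468 × 2.11338 ≈ 100000 US pt.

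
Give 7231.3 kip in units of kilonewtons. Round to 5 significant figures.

32166 kN

1 kip = 4.44822 kilonewtons.
So 7231.3 × 4.44822 ≈ 32166 kN.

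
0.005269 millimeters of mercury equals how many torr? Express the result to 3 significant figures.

0.00527 torr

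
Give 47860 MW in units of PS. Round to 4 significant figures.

1 megawatt = 1359.62 PS.
47860 × 1359.62 ≈ 6.507 × 10^7 PS.

6.507 × 10^7 PS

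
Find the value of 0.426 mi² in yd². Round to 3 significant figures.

1.32 × 10^6 square yards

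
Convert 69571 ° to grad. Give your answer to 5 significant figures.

77301 grad

1 degree = 1.11111 grad.
69571 × 1.11111 ≈ 77301 grad.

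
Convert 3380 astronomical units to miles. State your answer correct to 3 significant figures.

3.14 × 10^11 mi

1 au = 9.29558 × 10^7 miles.
Thus 3380 × 9.29558 × 10^7 ≈ 3.14 × 10^11 mi.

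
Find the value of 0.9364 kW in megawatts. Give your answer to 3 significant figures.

1 kW = 0.00100000 MW.
Then 0.9364 × 0.00100000 ≈ 0.000936 MW.

0.000936 MW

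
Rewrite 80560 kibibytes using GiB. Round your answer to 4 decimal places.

0.0768 GiB

1 kibibyte = 9.53674e-7 gibibytes.
So 80560 × 9.53674e-7 ≈ 0.0768 GiB.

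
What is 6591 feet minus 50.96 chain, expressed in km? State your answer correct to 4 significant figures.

0.9838 km

6591 ft = 2.00894 km and 50.96 chain = 1.02515 km.
2.00894 − 1.02515 ≈ 0.9838 km.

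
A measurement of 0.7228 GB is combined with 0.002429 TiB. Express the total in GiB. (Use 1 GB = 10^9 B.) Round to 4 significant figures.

0.7228 GB = 0.673160 GiB and 0.002429 TiB = 2.48730 GiB.
0.673160 + 2.48730 ≈ 3.160 GiB.

3.160 GiB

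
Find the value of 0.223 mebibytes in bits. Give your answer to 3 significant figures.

1.87 × 10^6 bit

1 mebibyte = 8.38861 × 10^6 bits.
0.223 × 8.38861 × 10^6 ≈ 1.87 × 10^6 bit.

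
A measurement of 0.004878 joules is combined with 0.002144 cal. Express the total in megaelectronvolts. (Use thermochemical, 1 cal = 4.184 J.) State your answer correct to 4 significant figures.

8.644e+10 megaelectronvolts

0.004878 J = 3.04461e+10 MeV and 0.002144 cal = 5.59894e+10 MeV.
3.04461e+10 + 5.59894e+10 ≈ 8.644e+10 MeV.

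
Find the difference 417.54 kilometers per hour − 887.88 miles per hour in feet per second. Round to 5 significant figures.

-921.70 ft/s

417.54 km/h = 380.523 ft/s and 887.88 mph = 1302.22 ft/s.
380.523 − 1302.22 ≈ -921.70 ft/s.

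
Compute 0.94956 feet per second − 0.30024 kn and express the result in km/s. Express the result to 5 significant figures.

0.00013497 kilometers per second

0.94956 ft/s = 0.000289426 km/s and 0.30024 kn = 0.000154457 km/s.
0.000289426 − 0.000154457 ≈ 0.00013497 km/s.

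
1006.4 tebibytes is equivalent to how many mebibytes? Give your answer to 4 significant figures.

1 tebibyte = 1.04858 × 10^6 MiB.
So 1006.4 × 1.04858 × 10^6 ≈ 1.055 × 10^9 MiB.

1.055 × 10^9 MiB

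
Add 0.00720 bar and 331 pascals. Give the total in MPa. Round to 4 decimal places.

0.00720 bar = 0.000720000 MPa and 331 Pa = 0.000331000 MPa.
0.000720000 + 0.000331000 ≈ 0.0011 MPa.

0.0011 megapascals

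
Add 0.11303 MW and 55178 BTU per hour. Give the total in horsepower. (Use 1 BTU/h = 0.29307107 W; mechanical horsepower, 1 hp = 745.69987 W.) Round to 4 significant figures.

173.3 horsepower

0.11303 MW = 151.576 hp and 55178 BTU/h = 21.6858 hp.
151.576 + 21.6858 ≈ 173.3 hp.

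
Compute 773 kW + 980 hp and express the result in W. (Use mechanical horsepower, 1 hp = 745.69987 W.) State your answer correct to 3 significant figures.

1.50e+6 watts

773 kW = 773000 W and 980 hp = 730786 W.
773000 + 730786 ≈ 1.50e+6 W.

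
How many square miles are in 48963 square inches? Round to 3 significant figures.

1 in² = 2.49098e-10 mi².
Thus 48963 × 2.49098e-10 ≈ 1.22e-5 mi².

1.22e-5 mi²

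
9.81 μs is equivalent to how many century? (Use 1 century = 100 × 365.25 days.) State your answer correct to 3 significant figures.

1 microsecond = 3.16881e-16 centuries.
Then 9.81 × 3.16881e-16 ≈ 3.11e-15 century.

3.11e-15 century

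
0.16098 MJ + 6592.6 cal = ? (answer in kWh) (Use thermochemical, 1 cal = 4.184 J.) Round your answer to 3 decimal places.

0.052 kWh

0.16098 MJ = 0.0447167 kWh and 6592.6 cal = 0.00766207 kWh.
0.0447167 + 0.00766207 ≈ 0.052 kWh.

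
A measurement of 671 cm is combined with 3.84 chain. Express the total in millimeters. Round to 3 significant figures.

671 cm = 6710.00 mm and 3.84 chain = 77248.5 mm.
6710.00 + 77248.5 ≈ 84000 mm.

84000 mm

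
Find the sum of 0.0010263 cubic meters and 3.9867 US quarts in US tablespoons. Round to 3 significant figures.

0.0010263 m³ = 69.4067 US tbsp and 3.9867 US qt = 255.149 US tbsp.
69.4067 + 255.149 ≈ 325 US tbsp.

325 US tbsp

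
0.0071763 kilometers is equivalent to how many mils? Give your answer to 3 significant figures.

1 km = 3.93701e+7 mil.
0.0071763 × 3.93701e+7 ≈ 283000 mil.

283000 mil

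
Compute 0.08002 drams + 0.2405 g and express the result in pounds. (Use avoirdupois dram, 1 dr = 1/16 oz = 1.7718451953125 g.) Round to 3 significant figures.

0.000843 lb

0.08002 dr = 0.000312578 lb and 0.2405 g = 0.000530212 lb.
0.000312578 + 0.000530212 ≈ 0.000843 lb.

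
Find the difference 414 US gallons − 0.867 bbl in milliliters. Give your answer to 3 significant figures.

414 US gal = 1.56716e+6 mL and 0.867 bbl = 137842 mL.
1.56716e+6 − 137842 ≈ 1.43e+6 mL.

1.43e+6 milliliters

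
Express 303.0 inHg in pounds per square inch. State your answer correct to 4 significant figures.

148.8 pounds per square inch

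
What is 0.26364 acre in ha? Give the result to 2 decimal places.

0.11 hectares

1 acre = 0.404686 ha.
0.26364 × 0.404686 ≈ 0.11 ha.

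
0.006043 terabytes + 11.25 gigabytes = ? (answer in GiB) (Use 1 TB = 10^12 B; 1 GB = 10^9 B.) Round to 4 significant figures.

16.11 GiB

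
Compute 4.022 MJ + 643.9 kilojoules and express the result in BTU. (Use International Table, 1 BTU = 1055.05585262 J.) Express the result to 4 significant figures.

4.022 MJ = 3812.12 BTU and 643.9 kJ = 610.299 BTU.
3812.12 + 610.299 ≈ 4422 BTU.

4422 British thermal units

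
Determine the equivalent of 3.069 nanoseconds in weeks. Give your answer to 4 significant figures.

1 nanosecond = 1.65344 × 10^-15 wk.
So 3.069 × 1.65344 × 10^-15 ≈ 5.074 × 10^-15 wk.

5.074 × 10^-15 wk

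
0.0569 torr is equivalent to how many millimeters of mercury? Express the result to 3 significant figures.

0.0569 mmHg

1 torr = 1.00000 millimeters of mercury.
Thus 0.0569 × 1.00000 ≈ 0.0569 mmHg.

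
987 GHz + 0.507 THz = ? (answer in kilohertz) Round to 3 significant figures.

987 GHz = 9.87000 × 10^8 kHz and 0.507 THz = 5.07000 × 10^8 kHz.
9.87000 × 10^8 + 5.07000 × 10^8 ≈ 1.49 × 10^9 kHz.

1.49 × 10^9 kHz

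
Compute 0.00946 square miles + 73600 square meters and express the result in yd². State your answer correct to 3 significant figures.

117000 yd²

0.00946 mi² = 29303.3 yd² and 73600 m² = 88024.9 yd².
29303.3 + 88024.9 ≈ 117000 yd².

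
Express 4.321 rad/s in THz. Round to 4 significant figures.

6.877e-13 terahertz

1 rad/s = 1.59155e-13 terahertz.
Then 4.321 × 1.59155e-13 ≈ 6.877e-13 THz.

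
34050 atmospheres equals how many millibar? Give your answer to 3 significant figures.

3.45e+7 mbar

1 atm = 1013.25 millibar.
Then 34050 × 1013.25 ≈ 3.45e+7 mbar.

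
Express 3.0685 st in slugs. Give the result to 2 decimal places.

1.34 slug

1 st = 0.435133 slugs.
So 3.0685 × 0.435133 ≈ 1.34 slug.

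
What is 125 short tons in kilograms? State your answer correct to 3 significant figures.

113000 kg

1 short ton = 907.185 kilograms.
125 × 907.185 ≈ 113000 kg.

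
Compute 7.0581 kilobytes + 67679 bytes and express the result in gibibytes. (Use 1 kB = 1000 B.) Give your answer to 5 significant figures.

6.9604e-5 gibibytes

7.0581 kB = 6.57337e-6 GiB and 67679 B = 6.30310e-5 GiB.
6.57337e-6 + 6.30310e-5 ≈ 6.9604e-5 GiB.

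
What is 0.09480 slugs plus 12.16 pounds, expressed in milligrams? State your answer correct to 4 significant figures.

6.899 × 10^6 mg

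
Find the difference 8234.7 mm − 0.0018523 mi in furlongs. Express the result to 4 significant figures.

0.02612 furlongs

8234.7 mm = 0.0409344 furlong and 0.0018523 mi = 0.0148184 furlong.
0.0409344 − 0.0148184 ≈ 0.02612 furlong.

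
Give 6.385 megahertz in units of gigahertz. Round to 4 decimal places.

0.0064 gigahertz

1 megahertz = 0.00100000 GHz.
Then 6.385 × 0.00100000 ≈ 0.0064 GHz.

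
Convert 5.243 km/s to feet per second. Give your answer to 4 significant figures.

1 kilometer per second = 3280.84 ft/s.
5.243 × 3280.84 ≈ 17200 ft/s.

17200 ft/s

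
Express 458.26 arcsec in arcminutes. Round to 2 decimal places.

1 arcsec = 0.0166667 arcmin.
Then 458.26 × 0.0166667 ≈ 7.64 arcmin.

7.64 arcminutes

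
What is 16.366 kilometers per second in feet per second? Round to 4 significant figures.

1 kilometer per second = 3280.84 ft/s.
Then 16.366 × 3280.84 ≈ 53690 ft/s.

53690 ft/s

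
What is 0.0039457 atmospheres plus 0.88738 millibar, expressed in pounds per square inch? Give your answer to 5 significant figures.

0.070856 pounds per square inch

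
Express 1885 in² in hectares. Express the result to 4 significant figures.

0.0001216 hectares

1 square inch = 6.45160 × 10^-8 ha.
Then 1885 × 6.45160 × 10^-8 ≈ 0.0001216 ha.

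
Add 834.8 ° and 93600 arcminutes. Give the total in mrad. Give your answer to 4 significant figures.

834.8 ° = 14570.0 mrad and 93600 arcmin = 27227.1 mrad.
14570.0 + 27227.1 ≈ 41800 mrad.

41800 mrad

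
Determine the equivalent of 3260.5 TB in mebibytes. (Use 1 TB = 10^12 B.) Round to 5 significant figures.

3.1095 × 10^9 MiB

1 terabyte = 953674 MiB.
So 3260.5 × 953674 ≈ 3.1095 × 10^9 MiB.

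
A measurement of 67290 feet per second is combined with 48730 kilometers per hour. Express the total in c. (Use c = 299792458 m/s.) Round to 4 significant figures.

0.0001136 times the speed of light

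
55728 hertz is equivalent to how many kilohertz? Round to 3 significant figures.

55.7 kilohertz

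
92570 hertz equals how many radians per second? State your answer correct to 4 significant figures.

581600 rad/s

1 hertz = 6.28319 radians per second.
92570 × 6.28319 ≈ 581600 rad/s.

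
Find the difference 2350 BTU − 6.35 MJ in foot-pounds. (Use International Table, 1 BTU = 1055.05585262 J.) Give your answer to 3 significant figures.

-2.85e+6 foot-pounds

2350 BTU = 1.82870e+6 ft·lbf and 6.35 MJ = 4.68352e+6 ft·lbf.
1.82870e+6 − 4.68352e+6 ≈ -2.85e+6 ft·lbf.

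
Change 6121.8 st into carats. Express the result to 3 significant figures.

1 stone = 31751.5 carats.
Then 6121.8 × 31751.5 ≈ 1.94e+8 ct.

1.94e+8 ct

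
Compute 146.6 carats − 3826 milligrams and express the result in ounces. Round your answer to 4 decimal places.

0.8993 oz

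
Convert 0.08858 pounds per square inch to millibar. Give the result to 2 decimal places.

6.11 mbar

1 pound per square inch = 68.9476 mbar.
0.08858 × 68.9476 ≈ 6.11 mbar.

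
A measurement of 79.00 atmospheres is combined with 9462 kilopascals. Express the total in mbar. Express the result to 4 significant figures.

79.00 atm = 80046.75 mbar and 9462 kPa = 94620.00 mbar.
80046.75 + 94620.00 ≈ 174700 mbar.

174700 millibar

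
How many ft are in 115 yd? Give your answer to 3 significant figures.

345 feet

1 yd = 3.00000 ft.
Thus 115 × 3.00000 ≈ 345 ft.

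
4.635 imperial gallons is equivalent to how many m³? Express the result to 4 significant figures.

0.02107 m³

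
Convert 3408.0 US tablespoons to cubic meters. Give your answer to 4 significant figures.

1 US tablespoon = 1.47868 × 10^-5 cubic meters.
So 3408.0 × 1.47868 × 10^-5 ≈ 0.05039 m³.

0.05039 m³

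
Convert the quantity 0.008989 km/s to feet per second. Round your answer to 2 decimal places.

29.49 ft/s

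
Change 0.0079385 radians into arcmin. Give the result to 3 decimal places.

1 rad = 3437.75 arcminutes.
0.0079385 × 3437.75 ≈ 27.291 arcmin.

27.291 arcmin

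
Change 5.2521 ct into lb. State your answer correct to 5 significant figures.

0.0023158 lb

1 carat = 0.000440925 lb.
So 5.2521 × 0.000440925 ≈ 0.0023158 lb.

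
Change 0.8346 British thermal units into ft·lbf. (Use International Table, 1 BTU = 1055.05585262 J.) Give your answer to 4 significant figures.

649.5 foot-pounds

1 British thermal unit = 778.169 ft·lbf.
So 0.8346 × 778.169 ≈ 649.5 ft·lbf.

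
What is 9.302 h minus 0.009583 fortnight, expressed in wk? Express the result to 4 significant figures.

9.302 h = 0.0553690 wk and 0.009583 fortnight = 0.0191660 wk.
0.0553690 − 0.0191660 ≈ 0.03620 wk.

0.03620 weeks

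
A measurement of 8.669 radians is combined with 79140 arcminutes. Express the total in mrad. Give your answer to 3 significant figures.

31700 mrad

8.669 rad = 8669.00 mrad and 79140 arcmin = 23020.9 mrad.
8669.00 + 23020.9 ≈ 31700 mrad.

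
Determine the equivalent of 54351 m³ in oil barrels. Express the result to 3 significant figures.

342000 bbl

1 cubic meter = 6.28981 bbl.
Thus 54351 × 6.28981 ≈ 342000 bbl.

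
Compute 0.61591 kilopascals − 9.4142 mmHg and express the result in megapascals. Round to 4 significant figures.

-0.0006392 MPa

0.61591 kPa = 0.000615910 MPa and 9.4142 mmHg = 0.00125512 MPa.
0.000615910 − 0.00125512 ≈ -0.0006392 MPa.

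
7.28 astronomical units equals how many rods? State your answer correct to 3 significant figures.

1 astronomical unit = 2.97459e+10 rods.
So 7.28 × 2.97459e+10 ≈ 2.17e+11 rod.

2.17e+11 rod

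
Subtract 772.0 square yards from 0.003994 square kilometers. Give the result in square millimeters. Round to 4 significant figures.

3.349 × 10^9 square millimeters

0.003994 km² = 3.99400 × 10^9 mm² and 772.0 yd² = 6.45490 × 10^8 mm².
3.99400 × 10^9 − 6.45490 × 10^8 ≈ 3.349 × 10^9 mm².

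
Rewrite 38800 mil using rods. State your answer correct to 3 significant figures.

0.196 rods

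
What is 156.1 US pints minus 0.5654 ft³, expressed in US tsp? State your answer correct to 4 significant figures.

11740 US teaspoons

156.1 US pt = 14985.6 US tsp and 0.5654 ft³ = 3248.25 US tsp.
14985.6 − 3248.25 ≈ 11740 US tsp.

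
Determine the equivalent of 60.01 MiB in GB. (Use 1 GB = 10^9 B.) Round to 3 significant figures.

1 MiB = 0.00104858 GB.
So 60.01 × 0.00104858 ≈ 0.0629 GB.

0.0629 GB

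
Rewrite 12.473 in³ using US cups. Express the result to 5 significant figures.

0.86393 US cup

1 cubic inch = 0.0692641 US cup.
So 12.473 × 0.0692641 ≈ 0.86393 US cup.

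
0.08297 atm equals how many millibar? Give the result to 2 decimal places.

1 atmosphere = 1013.25 mbar.
Then 0.08297 × 1013.25 ≈ 84.07 mbar.

84.07 mbar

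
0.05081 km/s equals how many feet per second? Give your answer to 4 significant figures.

1 km/s = 3280.84 ft/s.
0.05081 × 3280.84 ≈ 166.7 ft/s.

166.7 feet per second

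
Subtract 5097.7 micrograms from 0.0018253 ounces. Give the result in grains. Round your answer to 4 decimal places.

0.7199 gr

0.0018253 oz = 0.798569 gr and 5097.7 μg = 0.0786695 gr.
0.798569 − 0.0786695 ≈ 0.7199 gr.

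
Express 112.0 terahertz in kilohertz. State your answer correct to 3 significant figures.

1 terahertz = 1.00000 × 10^9 kilohertz.
Thus 112.0 × 1.00000 × 10^9 ≈ 1.12 × 10^11 kHz.

1.12 × 10^11 kilohertz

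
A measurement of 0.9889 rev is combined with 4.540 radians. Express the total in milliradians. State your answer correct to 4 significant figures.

0.9889 rev = 6213.44 mrad and 4.540 rad = 4540.00 mrad.
6213.44 + 4540.00 ≈ 10750 mrad.

10750 milliradians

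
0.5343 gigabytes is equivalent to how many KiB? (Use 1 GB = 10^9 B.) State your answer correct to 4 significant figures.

521800 KiB

1 GB = 976562.5 kibibytes.
Then 0.5343 × 976562.5 ≈ 521800 KiB.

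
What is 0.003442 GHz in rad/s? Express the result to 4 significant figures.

1 GHz = 6.28319 × 10^9 radians per second.
0.003442 × 6.28319 × 10^9 ≈ 2.163 × 10^7 rad/s.

2.163 × 10^7 rad/s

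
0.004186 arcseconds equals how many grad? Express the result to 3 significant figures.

1 arcsec = 0.000308642 gradians.
Then 0.004186 × 0.000308642 ≈ 1.29 × 10^-6 grad.

1.29 × 10^-6 grad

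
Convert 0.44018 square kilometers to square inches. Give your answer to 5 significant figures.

6.8228 × 10^8 square inches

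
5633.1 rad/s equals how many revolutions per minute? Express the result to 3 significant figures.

1 radian per second = 9.54930 rpm.
Thus 5633.1 × 9.54930 ≈ 53800 rpm.

53800 revolutions per minute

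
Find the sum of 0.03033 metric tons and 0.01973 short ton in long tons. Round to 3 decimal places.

0.047 long ton

0.03033 t = 0.0298510 long ton and 0.01973 short ton = 0.0176161 long ton.
0.0298510 + 0.0176161 ≈ 0.047 long ton.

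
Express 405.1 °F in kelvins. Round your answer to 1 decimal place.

K = (°F + 459.67) × 5/9.
Applying the formula gives 480.4 K.

480.4 K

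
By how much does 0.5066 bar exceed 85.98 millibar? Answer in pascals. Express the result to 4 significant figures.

42060 pascals

0.5066 bar = 50660.0 Pa and 85.98 mbar = 8598.00 Pa.
50660.0 − 8598.00 ≈ 42060 Pa.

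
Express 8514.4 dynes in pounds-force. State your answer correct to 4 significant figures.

0.01914 lbf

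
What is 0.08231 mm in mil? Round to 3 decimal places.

3.241 mil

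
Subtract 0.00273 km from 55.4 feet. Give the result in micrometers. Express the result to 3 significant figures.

1.42e+7 μm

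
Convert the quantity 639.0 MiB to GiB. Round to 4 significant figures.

0.6240 gibibytes

1 MiB = 0.0009765625 gibibytes.
639.0 × 0.0009765625 ≈ 0.6240 GiB.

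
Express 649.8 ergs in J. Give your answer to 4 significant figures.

1 erg = 1.00000e-7 J.
Thus 649.8 × 1.00000e-7 ≈ 6.498e-5 J.

6.498e-5 J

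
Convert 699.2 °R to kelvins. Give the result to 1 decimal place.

388.4 K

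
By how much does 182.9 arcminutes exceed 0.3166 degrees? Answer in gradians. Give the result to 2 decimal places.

3.04 grad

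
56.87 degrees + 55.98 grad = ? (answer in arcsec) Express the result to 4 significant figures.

56.87 ° = 204732 arcsec and 55.98 grad = 181375 arcsec.
204732 + 181375 ≈ 386100 arcsec.

386100 arcsec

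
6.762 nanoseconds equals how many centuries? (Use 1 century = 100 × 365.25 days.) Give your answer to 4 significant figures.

1 nanosecond = 3.16881e-19 century.
6.762 × 3.16881e-19 ≈ 2.143e-18 century.

2.143e-18 centuries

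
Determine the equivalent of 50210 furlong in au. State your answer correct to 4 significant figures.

6.752 × 10^-5 au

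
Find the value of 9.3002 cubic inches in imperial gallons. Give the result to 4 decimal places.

0.0335 imperial gallons

1 cubic inch = 0.00360465 imp gal.
9.3002 × 0.00360465 ≈ 0.0335 imp gal.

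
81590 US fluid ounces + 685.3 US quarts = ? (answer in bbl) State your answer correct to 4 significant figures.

81590 US fl oz = 15.1767 bbl and 685.3 US qt = 4.07917 bbl.
15.1767 + 4.07917 ≈ 19.26 bbl.

19.26 oil barrels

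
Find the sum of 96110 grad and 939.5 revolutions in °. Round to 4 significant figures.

424700 degrees

96110 grad = 86499.0 ° and 939.5 rev = 338220 °.
86499.0 + 338220 ≈ 424700 °.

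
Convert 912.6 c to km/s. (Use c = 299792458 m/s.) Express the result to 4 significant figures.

2.736 × 10^8 km/s

1 c = 299792 kilometers per second.
Thus 912.6 × 299792 ≈ 2.736 × 10^8 km/s.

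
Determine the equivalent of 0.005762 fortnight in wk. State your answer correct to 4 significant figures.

1 fortnight = 2.00000 wk.
Then 0.005762 × 2.00000 ≈ 0.01152 wk.

0.01152 wk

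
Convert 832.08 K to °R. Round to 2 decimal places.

1497.74 degrees Rankine

°R = K × 9/5.
Applying the formula gives 1497.74 °R.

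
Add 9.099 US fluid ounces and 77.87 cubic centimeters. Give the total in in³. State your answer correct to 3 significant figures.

21.2 cubic inches

9.099 US fl oz = 16.4209 in³ and 77.87 cm³ = 4.75192 in³.
16.4209 + 4.75192 ≈ 21.2 in³.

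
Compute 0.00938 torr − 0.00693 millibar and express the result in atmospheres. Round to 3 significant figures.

5.50e-6 atm

0.00938 torr = 1.23421e-5 atm and 0.00693 mbar = 6.83938e-6 atm.
1.23421e-5 − 6.83938e-6 ≈ 5.50e-6 atm.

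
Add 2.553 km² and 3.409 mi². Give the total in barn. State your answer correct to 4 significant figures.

1.138e+35 barn

2.553 km² = 2.55300e+34 barn and 3.409 mi² = 8.82927e+34 barn.
2.55300e+34 + 8.82927e+34 ≈ 1.138e+35 barn.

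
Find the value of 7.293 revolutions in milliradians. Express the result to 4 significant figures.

1 rev = 6283.19 mrad.
7.293 × 6283.19 ≈ 45820 mrad.

45820 mrad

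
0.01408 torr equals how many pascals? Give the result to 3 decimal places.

1.877 pascals

1 torr = 133.322 Pa.
So 0.01408 × 133.322 ≈ 1.877 Pa.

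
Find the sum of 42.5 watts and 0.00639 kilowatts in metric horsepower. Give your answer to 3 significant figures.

0.0665 metric horsepower

42.5 W = 0.0577839 PS and 0.00639 kW = 0.00868798 PS.
0.0577839 + 0.00868798 ≈ 0.0665 PS.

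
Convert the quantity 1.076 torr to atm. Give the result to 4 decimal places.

0.0014 atm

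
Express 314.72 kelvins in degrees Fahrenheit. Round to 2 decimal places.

K = (°F + 459.67) × 5/9.
Applying the formula gives 106.83 °F.

106.83 °F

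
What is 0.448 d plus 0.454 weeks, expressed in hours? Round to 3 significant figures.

87.0 h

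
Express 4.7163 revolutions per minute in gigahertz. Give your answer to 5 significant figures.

7.8605e-11 gigahertz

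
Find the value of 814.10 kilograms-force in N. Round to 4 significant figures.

7984 N

1 kilogram-force = 9.80665 newtons.
814.10 × 9.80665 ≈ 7984 N.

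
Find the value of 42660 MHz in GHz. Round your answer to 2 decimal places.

42.66 GHz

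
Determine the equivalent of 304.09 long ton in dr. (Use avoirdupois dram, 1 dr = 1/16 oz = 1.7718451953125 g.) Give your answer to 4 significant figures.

1 long ton = 573440 dr.
Thus 304.09 × 573440 ≈ 1.744 × 10^8 dr.

1.744 × 10^8 drams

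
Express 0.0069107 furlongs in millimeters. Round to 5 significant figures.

1390.2 mm

1 furlong = 201168 mm.
So 0.0069107 × 201168 ≈ 1390.2 mm.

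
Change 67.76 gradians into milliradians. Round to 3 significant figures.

1060 mrad

1 gradian = 15.7080 mrad.
Then 67.76 × 15.7080 ≈ 1060 mrad.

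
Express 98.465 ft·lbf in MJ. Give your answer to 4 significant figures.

0.0001335 megajoules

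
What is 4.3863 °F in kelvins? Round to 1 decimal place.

K = (°F + 459.67) × 5/9.
Applying the formula gives 257.8 K.

257.8 K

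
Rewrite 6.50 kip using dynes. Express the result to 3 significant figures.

1 kip = 4.44822e+8 dyn.
So 6.50 × 4.44822e+8 ≈ 2.89e+9 dyn.

2.89e+9 dyn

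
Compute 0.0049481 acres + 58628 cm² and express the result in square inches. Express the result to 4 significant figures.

40130 in²

0.0049481 acre = 31037.65 in² and 58628 cm² = 9087.358 in².
31037.65 + 9087.358 ≈ 40130 in².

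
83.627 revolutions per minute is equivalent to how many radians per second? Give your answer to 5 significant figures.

1 rpm = 0.104720 rad/s.
Thus 83.627 × 0.104720 ≈ 8.7574 rad/s.

8.7574 radians per second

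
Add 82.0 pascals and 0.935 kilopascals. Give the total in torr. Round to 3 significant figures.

82.0 Pa = 0.615051 torr and 0.935 kPa = 7.01308 torr.
0.615051 + 7.01308 ≈ 7.63 torr.

7.63 torr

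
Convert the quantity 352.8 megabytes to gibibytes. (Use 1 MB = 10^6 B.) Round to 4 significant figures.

0.3286 GiB

1 MB = 0.000931323 GiB.
352.8 × 0.000931323 ≈ 0.3286 GiB.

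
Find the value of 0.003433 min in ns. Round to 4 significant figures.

2.060e+8 ns

1 minute = 6.00000e+10 ns.
So 0.003433 × 6.00000e+10 ≈ 2.060e+8 ns.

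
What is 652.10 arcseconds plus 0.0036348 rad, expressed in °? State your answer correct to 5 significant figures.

652.10 arcsec = 0.181139 ° and 0.0036348 rad = 0.208259 °.
0.181139 + 0.208259 ≈ 0.38940 °.

0.38940 degrees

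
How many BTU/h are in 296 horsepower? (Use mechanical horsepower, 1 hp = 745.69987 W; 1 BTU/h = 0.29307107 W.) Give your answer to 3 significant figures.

1 horsepower = 2544.43 BTU/h.
296 × 2544.43 ≈ 753000 BTU/h.

753000 BTU/h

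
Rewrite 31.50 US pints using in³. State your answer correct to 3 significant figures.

1 US pt = 28.8750 in³.
Thus 31.50 × 28.8750 ≈ 910 in³.

910 in³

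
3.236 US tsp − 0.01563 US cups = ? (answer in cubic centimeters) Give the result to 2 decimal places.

12.25 cubic centimeters

3.236 US tsp = 15.9500 cm³ and 0.01563 US cup = 3.69787 cm³.
15.9500 − 3.69787 ≈ 12.25 cm³.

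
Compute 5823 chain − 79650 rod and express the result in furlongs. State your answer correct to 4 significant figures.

-1409 furlong

5823 chain = 582.300 furlong and 79650 rod = 1991.25 furlong.
582.300 − 1991.25 ≈ -1409 furlong.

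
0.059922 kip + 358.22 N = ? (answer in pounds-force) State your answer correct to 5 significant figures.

140.45 pounds-force

0.059922 kip = 59.9220 lbf and 358.22 N = 80.5311 lbf.
59.9220 + 80.5311 ≈ 140.45 lbf.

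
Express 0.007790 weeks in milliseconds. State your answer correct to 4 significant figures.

4.711e+6 ms

1 wk = 6.04800e+8 milliseconds.
So 0.007790 × 6.04800e+8 ≈ 4.711e+6 ms.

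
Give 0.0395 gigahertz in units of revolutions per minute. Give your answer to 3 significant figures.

1 gigahertz = 6.00000e+10 rpm.
Then 0.0395 × 6.00000e+10 ≈ 2.37e+9 rpm.

2.37e+9 revolutions per minute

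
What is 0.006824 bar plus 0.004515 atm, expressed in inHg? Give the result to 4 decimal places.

0.3366 inches of mercury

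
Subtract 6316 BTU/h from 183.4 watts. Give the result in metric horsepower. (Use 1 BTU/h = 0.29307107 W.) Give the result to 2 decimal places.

-2.27 PS

183.4 W = 0.249355 PS and 6316 BTU/h = 2.51671 PS.
0.249355 − 2.51671 ≈ -2.27 PS.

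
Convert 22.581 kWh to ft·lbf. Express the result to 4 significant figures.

1 kilowatt-hour = 2.65522 × 10^6 ft·lbf.
Thus 22.581 × 2.65522 × 10^6 ≈ 5.996 × 10^7 ft·lbf.

5.996 × 10^7 ft·lbf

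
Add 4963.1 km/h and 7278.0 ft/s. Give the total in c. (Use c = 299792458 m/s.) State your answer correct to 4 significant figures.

4963.1 km/h = 4.59864 × 10^-6 c and 7278.0 ft/s = 7.39957 × 10^-6 c.
4.59864 × 10^-6 + 7.39957 × 10^-6 ≈ 1.200 × 10^-5 c.

1.200 × 10^-5 c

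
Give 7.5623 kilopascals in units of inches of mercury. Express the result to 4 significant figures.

1 kilopascal = 0.295300 inHg.
So 7.5623 × 0.295300 ≈ 2.233 inHg.

2.233 inHg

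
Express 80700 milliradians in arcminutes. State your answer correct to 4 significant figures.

277400 arcmin

1 milliradian = 3.43775 arcmin.
80700 × 3.43775 ≈ 277400 arcmin.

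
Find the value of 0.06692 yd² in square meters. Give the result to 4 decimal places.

1 square yard = 0.836127 m².
Thus 0.06692 × 0.836127 ≈ 0.0560 m².

0.0560 m²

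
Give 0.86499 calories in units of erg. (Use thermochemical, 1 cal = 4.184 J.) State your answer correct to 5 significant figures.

1 cal = 4.18400e+7 erg.
0.86499 × 4.18400e+7 ≈ 3.6191e+7 erg.

3.6191e+7 erg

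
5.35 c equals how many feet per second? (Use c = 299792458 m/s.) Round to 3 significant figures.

5.26e+9 ft/s

1 c = 9.83571e+8 ft/s.
Thus 5.35 × 9.83571e+8 ≈ 5.26e+9 ft/s.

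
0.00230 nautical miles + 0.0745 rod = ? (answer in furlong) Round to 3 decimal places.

0.023 furlong

0.00230 nmi = 0.0211743 furlong and 0.0745 rod = 0.00186250 furlong.
0.0211743 + 0.00186250 ≈ 0.023 furlong.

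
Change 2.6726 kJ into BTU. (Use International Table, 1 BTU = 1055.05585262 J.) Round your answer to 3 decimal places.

2.533 BTU

1 kJ = 0.947817 BTU.
Thus 2.6726 × 0.947817 ≈ 2.533 BTU.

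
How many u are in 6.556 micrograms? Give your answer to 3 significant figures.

1 microgram = 6.02214e+17 u.
6.556 × 6.02214e+17 ≈ 3.95e+18 u.

3.95e+18 atomic mass units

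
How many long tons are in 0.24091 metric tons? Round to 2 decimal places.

1 metric ton = 0.984207 long ton.
0.24091 × 0.984207 ≈ 0.24 long ton.

0.24 long ton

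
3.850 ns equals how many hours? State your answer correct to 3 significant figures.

1.07e-12 hours

1 nanosecond = 2.77778e-13 h.
Then 3.850 × 2.77778e-13 ≈ 1.07e-12 h.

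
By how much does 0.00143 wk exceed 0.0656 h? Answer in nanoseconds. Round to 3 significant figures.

6.29 × 10^11 ns

0.00143 wk = 8.64864 × 10^11 ns and 0.0656 h = 2.36160 × 10^11 ns.
8.64864 × 10^11 − 2.36160 × 10^11 ≈ 6.29 × 10^11 ns.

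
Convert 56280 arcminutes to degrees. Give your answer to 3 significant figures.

938 °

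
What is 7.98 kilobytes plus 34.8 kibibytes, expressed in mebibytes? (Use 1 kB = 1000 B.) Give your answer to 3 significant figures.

7.98 kB = 0.00761032 MiB and 34.8 KiB = 0.0339844 MiB.
0.00761032 + 0.0339844 ≈ 0.0416 MiB.

0.0416 MiB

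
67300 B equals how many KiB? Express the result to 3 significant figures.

65.7 KiB

1 B = 0.0009765625 KiB.
Thus 67300 × 0.0009765625 ≈ 65.7 KiB.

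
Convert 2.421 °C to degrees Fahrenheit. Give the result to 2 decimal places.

36.36 °F

°F = °C × 9/5 + 32.
Applying the formula gives 36.36 °F.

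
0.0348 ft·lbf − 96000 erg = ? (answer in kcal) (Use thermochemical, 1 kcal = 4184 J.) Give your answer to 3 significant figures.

8.98 × 10^-6 kcal

0.0348 ft·lbf = 1.12769 × 10^-5 kcal and 96000 erg = 2.29446 × 10^-6 kcal.
1.12769 × 10^-5 − 2.29446 × 10^-6 ≈ 8.98 × 10^-6 kcal.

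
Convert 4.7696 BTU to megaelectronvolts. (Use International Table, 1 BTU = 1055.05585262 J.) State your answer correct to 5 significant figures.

3.1408e+16 megaelectronvolts

1 British thermal unit = 6.58514e+15 MeV.
Then 4.7696 × 6.58514e+15 ≈ 3.1408e+16 MeV.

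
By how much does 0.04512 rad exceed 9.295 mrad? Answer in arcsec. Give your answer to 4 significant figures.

0.04512 rad = 9306.67 arcsec and 9.295 mrad = 1917.23 arcsec.
9306.67 − 1917.23 ≈ 7389 arcsec.

7389 arcseconds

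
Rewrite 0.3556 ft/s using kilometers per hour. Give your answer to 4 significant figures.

0.3902 km/h

1 foot per second = 1.09728 km/h.
Then 0.3556 × 1.09728 ≈ 0.3902 km/h.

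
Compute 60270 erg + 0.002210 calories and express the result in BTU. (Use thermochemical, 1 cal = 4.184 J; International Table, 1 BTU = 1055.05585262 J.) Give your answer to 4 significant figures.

60270 erg = 5.71249 × 10^-6 BTU and 0.002210 cal = 8.76412 × 10^-6 BTU.
5.71249 × 10^-6 + 8.76412 × 10^-6 ≈ 1.448 × 10^-5 BTU.

1.448 × 10^-5 BTU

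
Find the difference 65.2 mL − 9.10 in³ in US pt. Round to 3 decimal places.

-0.177 US pt

65.2 mL = 0.137792 US pt and 9.10 in³ = 0.315152 US pt.
0.137792 − 0.315152 ≈ -0.177 US pt.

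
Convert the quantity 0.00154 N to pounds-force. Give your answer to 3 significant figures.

1 N = 0.224809 lbf.
Thus 0.00154 × 0.224809 ≈ 0.000346 lbf.

0.000346 pounds-force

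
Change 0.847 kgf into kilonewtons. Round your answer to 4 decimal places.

1 kilogram-force = 0.00980665 kN.
Then 0.847 × 0.00980665 ≈ 0.0083 kN.

0.0083 kilonewtons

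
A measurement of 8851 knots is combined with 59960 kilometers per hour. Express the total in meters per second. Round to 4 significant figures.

8851 kn = 4553.35 m/s and 59960 km/h = 16655.6 m/s.
4553.35 + 16655.6 ≈ 21210 m/s.

21210 meters per second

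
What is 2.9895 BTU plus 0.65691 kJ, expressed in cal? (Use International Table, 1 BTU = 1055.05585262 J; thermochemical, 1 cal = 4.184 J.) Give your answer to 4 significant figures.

2.9895 BTU = 753.8455 cal and 0.65691 kJ = 157.0053 cal.
753.8455 + 157.0053 ≈ 910.9 cal.

910.9 cal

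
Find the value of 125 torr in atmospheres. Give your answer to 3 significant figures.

1 torr = 0.00131579 atm.
Thus 125 × 0.00131579 ≈ 0.164 atm.

0.164 atm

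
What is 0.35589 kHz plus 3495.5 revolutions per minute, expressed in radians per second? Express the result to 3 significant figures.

0.35589 kHz = 2236.12 rad/s and 3495.5 rpm = 366.048 rad/s.
2236.12 + 366.048 ≈ 2600 rad/s.

2600 radians per second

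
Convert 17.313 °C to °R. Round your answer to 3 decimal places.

°R = (°C + 273.15) × 9/5.
Applying the formula gives 522.833 °R.

522.833 °R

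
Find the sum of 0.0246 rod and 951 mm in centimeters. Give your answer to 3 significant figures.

107 cm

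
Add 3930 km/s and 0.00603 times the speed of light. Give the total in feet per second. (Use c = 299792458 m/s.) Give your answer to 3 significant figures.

1.88 × 10^7 ft/s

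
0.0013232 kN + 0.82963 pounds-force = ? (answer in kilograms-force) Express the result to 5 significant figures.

0.0013232 kN = 0.134929 kgf and 0.82963 lbf = 0.376314 kgf.
0.134929 + 0.376314 ≈ 0.51124 kgf.

0.51124 kilograms-force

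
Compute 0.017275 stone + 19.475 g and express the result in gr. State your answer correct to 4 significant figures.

1993 grains

0.017275 st = 1692.95 gr and 19.475 g = 300.545 gr.
1692.95 + 300.545 ≈ 1993 gr.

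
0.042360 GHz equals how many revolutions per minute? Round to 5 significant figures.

2.5416e+9 rpm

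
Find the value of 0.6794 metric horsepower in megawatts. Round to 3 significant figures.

0.000500 megawatts

1 metric horsepower = 0.000735499 megawatts.
So 0.6794 × 0.000735499 ≈ 0.000500 MW.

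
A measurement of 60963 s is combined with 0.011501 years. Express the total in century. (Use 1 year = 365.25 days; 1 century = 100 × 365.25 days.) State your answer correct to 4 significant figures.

0.0001343 centuries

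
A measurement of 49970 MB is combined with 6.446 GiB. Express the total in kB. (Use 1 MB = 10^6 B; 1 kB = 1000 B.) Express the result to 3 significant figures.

49970 MB = 4.99700 × 10^7 kB and 6.446 GiB = 6.92134 × 10^6 kB.
4.99700 × 10^7 + 6.92134 × 10^6 ≈ 5.69 × 10^7 kB.

5.69 × 10^7 kilobytes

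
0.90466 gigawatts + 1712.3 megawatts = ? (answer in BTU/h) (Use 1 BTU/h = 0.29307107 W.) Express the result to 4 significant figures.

8.929e+9 BTU per hour

0.90466 GW = 3.08683e+9 BTU/h and 1712.3 MW = 5.84261e+9 BTU/h.
3.08683e+9 + 5.84261e+9 ≈ 8.929e+9 BTU/h.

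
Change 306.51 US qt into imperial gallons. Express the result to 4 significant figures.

63.81 imperial gallons

1 US quart = 0.208169 imperial gallons.
Thus 306.51 × 0.208169 ≈ 63.81 imp gal.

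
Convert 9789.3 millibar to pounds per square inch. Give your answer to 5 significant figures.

1 mbar = 0.0145038 pounds per square inch.
9789.3 × 0.0145038 ≈ 141.98 psi.

141.98 psi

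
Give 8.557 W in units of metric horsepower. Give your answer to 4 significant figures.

1 W = 0.00135962 PS.
Then 8.557 × 0.00135962 ≈ 0.01163 PS.

0.01163 PS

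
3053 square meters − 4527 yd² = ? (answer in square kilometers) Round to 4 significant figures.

-0.0007321 km²

3053 m² = 0.003053000 km² and 4527 yd² = 0.003785149 km².
0.003053000 − 0.003785149 ≈ -0.0007321 km².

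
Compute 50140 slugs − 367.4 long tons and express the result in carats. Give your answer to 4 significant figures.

50140 slug = 3.65869e+9 ct and 367.4 long ton = 1.86648e+9 ct.
3.65869e+9 − 1.86648e+9 ≈ 1.792e+9 ct.

1.792e+9 ct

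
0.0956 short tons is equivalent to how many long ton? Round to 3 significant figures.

0.0854 long ton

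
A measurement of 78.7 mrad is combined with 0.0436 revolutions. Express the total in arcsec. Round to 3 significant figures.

78.7 mrad = 16233.0 arcsec and 0.0436 rev = 56505.6 arcsec.
16233.0 + 56505.6 ≈ 72700 arcsec.

72700 arcseconds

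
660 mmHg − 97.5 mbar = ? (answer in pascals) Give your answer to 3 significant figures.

660 mmHg = 87992.8 Pa and 97.5 mbar = 9750.00 Pa.
87992.8 − 9750.00 ≈ 78200 Pa.

78200 pascals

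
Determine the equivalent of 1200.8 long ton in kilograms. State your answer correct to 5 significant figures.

1.2201 × 10^6 kilograms

1 long ton = 1016.05 kg.
1200.8 × 1016.05 ≈ 1.2201 × 10^6 kg.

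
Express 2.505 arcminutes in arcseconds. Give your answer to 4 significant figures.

1 arcminute = 60.0000 arcsec.
So 2.505 × 60.0000 ≈ 150.3 arcsec.

150.3 arcsec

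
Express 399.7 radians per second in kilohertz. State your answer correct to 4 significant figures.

0.06361 kHz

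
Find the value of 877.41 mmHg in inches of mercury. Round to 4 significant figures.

1 mmHg = 0.0393701 inches of mercury.
Then 877.41 × 0.0393701 ≈ 34.54 inHg.

34.54 inHg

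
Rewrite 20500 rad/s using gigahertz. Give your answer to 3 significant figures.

3.26e-6 GHz

1 rad/s = 1.59155e-10 GHz.
20500 × 1.59155e-10 ≈ 3.26e-6 GHz.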